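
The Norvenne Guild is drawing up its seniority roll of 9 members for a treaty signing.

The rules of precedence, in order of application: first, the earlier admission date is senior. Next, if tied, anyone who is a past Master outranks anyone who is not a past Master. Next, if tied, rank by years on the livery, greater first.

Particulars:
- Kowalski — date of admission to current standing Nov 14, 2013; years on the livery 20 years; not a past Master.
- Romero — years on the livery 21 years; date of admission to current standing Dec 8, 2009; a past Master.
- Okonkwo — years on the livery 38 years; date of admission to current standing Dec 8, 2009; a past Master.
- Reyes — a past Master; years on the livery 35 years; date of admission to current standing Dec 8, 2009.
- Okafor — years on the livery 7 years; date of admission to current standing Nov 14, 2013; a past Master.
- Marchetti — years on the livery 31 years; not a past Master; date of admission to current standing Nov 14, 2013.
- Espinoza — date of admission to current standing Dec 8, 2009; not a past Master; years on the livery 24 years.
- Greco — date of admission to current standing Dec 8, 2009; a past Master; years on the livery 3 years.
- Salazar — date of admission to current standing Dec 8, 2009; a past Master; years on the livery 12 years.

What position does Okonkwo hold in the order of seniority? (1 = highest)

By date of admission to current standing (earlier first): Okonkwo, Reyes, Romero, Salazar, Greco and Espinoza (each Dec 8, 2009); then Okafor, Marchetti and Kowalski (each Nov 14, 2013).
Among Okonkwo, Reyes, Romero, Salazar, Greco and Espinoza, a past Master before not a past Master: Okonkwo, Reyes, Romero, Salazar and Greco (a past Master) before Espinoza (not a past Master).
Among Okonkwo, Reyes, Romero, Salazar and Greco, by years on the livery (higher first): Okonkwo (38 years) before Reyes (35 years) before Romero (21 years) before Salazar (12 years) before Greco (3 years).
Among Okafor, Marchetti and Kowalski, a past Master before not a past Master: Okafor (a past Master) before Marchetti and Kowalski (not a past Master).
Among Marchetti and Kowalski, by years on the livery (higher first): Marchetti (31 years) before Kowalski (20 years).
Order: Okonkwo, Reyes, Romero, Salazar, Greco, Espinoza, Okafor, Marchetti, Kowalski. So position 1.

1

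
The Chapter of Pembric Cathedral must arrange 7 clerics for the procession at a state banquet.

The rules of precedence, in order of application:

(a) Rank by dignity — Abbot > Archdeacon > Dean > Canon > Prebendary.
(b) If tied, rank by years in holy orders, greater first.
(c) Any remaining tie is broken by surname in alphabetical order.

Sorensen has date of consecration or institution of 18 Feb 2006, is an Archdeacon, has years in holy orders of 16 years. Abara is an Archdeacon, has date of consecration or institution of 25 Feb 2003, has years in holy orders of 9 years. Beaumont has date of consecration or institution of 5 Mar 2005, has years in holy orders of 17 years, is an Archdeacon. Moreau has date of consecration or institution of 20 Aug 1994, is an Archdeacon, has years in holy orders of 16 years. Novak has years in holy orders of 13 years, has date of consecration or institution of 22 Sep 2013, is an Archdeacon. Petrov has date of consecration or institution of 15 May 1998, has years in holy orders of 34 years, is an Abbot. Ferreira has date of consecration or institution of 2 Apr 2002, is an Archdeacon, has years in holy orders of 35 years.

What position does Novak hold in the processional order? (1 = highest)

6

By dignity: Petrov (Abbot); then Ferreira, Beaumont, Moreau, Sorensen, Novak and Abara (Archdeacon).
Among Ferreira, Beaumont, Moreau, Sorensen, Novak and Abara, by years in holy orders (higher first): Ferreira (35 years) before Beaumont (17 years) before Moreau and Sorensen (16 years) before Novak (13 years) before Abara (9 years).
Among Moreau and Sorensen, alphabetically by surname: Moreau before Sorensen.
Order: Petrov, Ferreira, Beaumont, Moreau, Sorensen, Novak, Abara. So position 6.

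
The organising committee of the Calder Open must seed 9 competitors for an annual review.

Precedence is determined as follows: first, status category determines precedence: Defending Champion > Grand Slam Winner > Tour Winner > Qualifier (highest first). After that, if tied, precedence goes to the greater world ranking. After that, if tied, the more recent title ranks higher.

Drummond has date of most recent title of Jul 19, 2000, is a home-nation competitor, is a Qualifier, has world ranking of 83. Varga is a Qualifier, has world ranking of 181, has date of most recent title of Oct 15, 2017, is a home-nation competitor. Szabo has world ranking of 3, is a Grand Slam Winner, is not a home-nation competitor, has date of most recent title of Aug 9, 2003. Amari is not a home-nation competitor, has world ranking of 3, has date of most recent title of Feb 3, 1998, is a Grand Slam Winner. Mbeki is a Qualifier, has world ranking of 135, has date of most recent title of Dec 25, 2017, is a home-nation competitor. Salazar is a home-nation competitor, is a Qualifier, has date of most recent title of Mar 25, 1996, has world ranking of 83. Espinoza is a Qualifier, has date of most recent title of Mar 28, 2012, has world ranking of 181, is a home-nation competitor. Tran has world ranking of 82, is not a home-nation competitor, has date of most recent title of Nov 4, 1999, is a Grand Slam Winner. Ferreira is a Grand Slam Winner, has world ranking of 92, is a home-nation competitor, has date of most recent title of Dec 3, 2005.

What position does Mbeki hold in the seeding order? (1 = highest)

7

By status category: Ferreira, Tran, Szabo and Amari (Grand Slam Winner); then Varga, Espinoza, Mbeki, Drummond and Salazar (Qualifier).
Among Ferreira, Tran, Szabo and Amari, by world ranking (higher first): Ferreira (92) before Tran (82) before Szabo and Amari (3).
Among Szabo and Amari, by date of most recent title (later first): Szabo (Aug 9, 2003) before Amari (Feb 3, 1998).
Among Varga, Espinoza, Mbeki, Drummond and Salazar, by world ranking (higher first): Varga and Espinoza (181) before Mbeki (135) before Drummond and Salazar (83).
Among Varga and Espinoza, by date of most recent title (later first): Varga (Oct 15, 2017) before Espinoza (Mar 28, 2012).
Among Drummond and Salazar, by date of most recent title (later first): Drummond (Jul 19, 2000) before Salazar (Mar 25, 1996).
Order: Ferreira, Tran, Szabo, Amari, Varga, Espinoza, Mbeki, Drummond, Salazar. So position 7.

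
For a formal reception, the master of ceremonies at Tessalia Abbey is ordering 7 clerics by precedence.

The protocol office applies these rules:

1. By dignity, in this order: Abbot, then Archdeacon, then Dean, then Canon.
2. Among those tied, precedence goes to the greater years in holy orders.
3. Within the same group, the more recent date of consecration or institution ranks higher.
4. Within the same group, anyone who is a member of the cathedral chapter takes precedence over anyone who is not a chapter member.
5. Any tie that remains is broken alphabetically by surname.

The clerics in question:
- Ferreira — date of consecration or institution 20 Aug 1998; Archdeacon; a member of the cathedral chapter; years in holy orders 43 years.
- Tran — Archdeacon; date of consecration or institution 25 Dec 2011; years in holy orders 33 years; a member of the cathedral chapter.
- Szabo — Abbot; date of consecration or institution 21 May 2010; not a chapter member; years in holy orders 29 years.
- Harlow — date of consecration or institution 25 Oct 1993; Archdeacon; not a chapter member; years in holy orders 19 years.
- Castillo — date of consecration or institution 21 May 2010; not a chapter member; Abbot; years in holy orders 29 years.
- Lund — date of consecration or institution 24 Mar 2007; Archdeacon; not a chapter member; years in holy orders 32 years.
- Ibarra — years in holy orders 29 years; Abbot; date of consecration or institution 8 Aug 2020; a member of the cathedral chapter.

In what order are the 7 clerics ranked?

Ibarra, Castillo, Szabo, Ferreira, Tran, Lund, Harlow

By dignity: Ibarra, Castillo and Szabo (Abbot); then Ferreira, Tran, Lund and Harlow (Archdeacon).
Ibarra, Castillo and Szabo all have years in holy orders 29 years, so the next rule applies.
Among Ibarra, Castillo and Szabo, by date of consecration or institution (later first): Ibarra (8 Aug 2020) before Castillo and Szabo (21 May 2010).
Castillo and Szabo are each not a chapter member, so the next rule applies.
Among Castillo and Szabo, alphabetically by surname: Castillo before Szabo.
Among Ferreira, Tran, Lund and Harlow, by years in holy orders (higher first): Ferreira (43 years) before Tran (33 years) before Lund (32 years) before Harlow (19 years).
Full order: Ibarra, Castillo, Szabo, Ferreira, Tran, Lund, Harlow.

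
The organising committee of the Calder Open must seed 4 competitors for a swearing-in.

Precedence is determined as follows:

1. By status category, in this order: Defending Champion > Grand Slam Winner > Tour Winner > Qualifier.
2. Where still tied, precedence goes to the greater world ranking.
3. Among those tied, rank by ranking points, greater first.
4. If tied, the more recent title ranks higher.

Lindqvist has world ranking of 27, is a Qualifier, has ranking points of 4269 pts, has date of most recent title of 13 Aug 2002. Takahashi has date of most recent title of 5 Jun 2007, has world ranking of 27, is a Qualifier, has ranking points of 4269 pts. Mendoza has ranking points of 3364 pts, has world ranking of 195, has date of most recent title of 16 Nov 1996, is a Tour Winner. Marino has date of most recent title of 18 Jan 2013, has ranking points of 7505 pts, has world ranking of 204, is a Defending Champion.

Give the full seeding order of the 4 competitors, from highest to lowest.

Marino, Mendoza, Takahashi, Lindqvist

By status category: Marino (Defending Champion); then Mendoza (Tour Winner); then Takahashi and Lindqvist (Qualifier).
Takahashi and Lindqvist both have world ranking 27, so the next rule applies.
Takahashi and Lindqvist both have ranking points 4269 pts, so the next rule applies.
Among Takahashi and Lindqvist, by date of most recent title (later first): Takahashi (5 Jun 2007) before Lindqvist (13 Aug 2002).
Full order: Marino, Mendoza, Takahashi, Lindqvist.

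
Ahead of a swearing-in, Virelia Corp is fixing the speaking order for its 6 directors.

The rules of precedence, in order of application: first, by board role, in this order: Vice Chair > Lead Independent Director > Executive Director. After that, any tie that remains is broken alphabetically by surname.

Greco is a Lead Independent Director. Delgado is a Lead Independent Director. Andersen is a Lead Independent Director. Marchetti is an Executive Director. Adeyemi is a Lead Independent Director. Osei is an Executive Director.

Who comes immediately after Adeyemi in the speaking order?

Andersen

By board role: Adeyemi, Andersen, Delgado and Greco (Lead Independent Director); then Marchetti and Osei (Executive Director).
Among Adeyemi, Andersen, Delgado and Greco, alphabetically by surname: Adeyemi before Andersen before Delgado before Greco.
Among Marchetti and Osei, alphabetically by surname: Marchetti before Osei.
Order: Adeyemi, Andersen, Delgado, Greco, Marchetti, Osei.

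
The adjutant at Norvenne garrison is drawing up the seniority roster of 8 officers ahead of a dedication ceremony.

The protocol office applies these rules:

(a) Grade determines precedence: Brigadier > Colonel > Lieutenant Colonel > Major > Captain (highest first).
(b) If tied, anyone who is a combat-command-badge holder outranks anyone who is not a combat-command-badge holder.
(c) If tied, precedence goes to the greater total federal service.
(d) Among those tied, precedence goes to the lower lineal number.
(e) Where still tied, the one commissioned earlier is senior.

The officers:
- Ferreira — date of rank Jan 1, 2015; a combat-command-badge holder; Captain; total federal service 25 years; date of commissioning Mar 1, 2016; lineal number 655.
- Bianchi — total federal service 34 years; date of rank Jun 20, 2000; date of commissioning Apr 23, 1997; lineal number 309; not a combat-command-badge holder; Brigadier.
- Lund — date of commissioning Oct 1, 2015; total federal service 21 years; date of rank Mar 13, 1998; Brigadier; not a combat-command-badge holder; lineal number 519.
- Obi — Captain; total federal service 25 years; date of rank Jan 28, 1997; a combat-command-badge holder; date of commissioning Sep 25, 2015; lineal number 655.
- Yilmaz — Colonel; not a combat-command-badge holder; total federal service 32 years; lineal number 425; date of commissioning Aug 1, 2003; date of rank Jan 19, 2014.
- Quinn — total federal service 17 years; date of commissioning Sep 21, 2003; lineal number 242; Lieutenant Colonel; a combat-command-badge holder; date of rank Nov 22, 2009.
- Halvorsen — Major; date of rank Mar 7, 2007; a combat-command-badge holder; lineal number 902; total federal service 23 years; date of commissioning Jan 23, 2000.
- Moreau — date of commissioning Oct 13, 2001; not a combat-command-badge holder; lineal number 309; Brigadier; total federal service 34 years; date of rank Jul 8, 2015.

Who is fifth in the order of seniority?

By grade: Bianchi, Moreau and Lund (Brigadier); then Yilmaz (Colonel); then Quinn (Lieutenant Colonel); then Halvorsen (Major); then Obi and Ferreira (Captain).
Bianchi, Moreau and Lund are each not a combat-command-badge holder, so the next rule applies.
Among Bianchi, Moreau and Lund, by total federal service (higher first): Bianchi and Moreau (34 years) before Lund (21 years).
Bianchi and Moreau both have lineal number 309, so the next rule applies.
Among Bianchi and Moreau, by date of commissioning (earlier first): Bianchi (Apr 23, 1997) before Moreau (Oct 13, 2001).
Obi and Ferreira are each a combat-command-badge holder, so the next rule applies.
Obi and Ferreira both have total federal service 25 years, so the next rule applies.
Obi and Ferreira both have lineal number 655, so the next rule applies.
Among Obi and Ferreira, by date of commissioning (earlier first): Obi (Sep 25, 2015) before Ferreira (Mar 1, 2016).
Order: Bianchi, Moreau, Lund, Yilmaz, Quinn, Halvorsen, Obi, Ferreira.

Quinn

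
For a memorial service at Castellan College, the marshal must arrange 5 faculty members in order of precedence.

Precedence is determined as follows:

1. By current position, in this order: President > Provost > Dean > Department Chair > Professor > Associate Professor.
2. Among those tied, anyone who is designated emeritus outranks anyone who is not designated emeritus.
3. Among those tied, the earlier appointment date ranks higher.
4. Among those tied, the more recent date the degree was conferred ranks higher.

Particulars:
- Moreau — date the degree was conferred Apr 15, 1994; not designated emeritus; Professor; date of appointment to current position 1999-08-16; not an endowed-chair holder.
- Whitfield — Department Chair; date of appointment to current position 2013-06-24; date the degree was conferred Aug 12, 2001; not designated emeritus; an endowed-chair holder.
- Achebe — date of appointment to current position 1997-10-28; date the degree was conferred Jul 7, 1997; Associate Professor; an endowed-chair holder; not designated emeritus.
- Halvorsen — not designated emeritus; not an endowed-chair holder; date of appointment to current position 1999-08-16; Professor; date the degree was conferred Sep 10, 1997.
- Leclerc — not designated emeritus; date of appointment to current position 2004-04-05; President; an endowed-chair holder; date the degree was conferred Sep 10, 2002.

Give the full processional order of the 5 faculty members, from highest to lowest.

By current position: Leclerc (President); then Whitfield (Department Chair); then Halvorsen and Moreau (Professor); then Achebe (Associate Professor).
Halvorsen and Moreau are each not designated emeritus, so the next rule applies.
Halvorsen and Moreau both have date of appointment to current position 1999-08-16, so the next rule applies.
Among Halvorsen and Moreau, by date the degree was conferred (later first): Halvorsen (Sep 10, 1997) before Moreau (Apr 15, 1994).
Full order: Leclerc, Whitfield, Halvorsen, Moreau, Achebe.

Leclerc, Whitfield, Halvorsen, Moreau, Achebe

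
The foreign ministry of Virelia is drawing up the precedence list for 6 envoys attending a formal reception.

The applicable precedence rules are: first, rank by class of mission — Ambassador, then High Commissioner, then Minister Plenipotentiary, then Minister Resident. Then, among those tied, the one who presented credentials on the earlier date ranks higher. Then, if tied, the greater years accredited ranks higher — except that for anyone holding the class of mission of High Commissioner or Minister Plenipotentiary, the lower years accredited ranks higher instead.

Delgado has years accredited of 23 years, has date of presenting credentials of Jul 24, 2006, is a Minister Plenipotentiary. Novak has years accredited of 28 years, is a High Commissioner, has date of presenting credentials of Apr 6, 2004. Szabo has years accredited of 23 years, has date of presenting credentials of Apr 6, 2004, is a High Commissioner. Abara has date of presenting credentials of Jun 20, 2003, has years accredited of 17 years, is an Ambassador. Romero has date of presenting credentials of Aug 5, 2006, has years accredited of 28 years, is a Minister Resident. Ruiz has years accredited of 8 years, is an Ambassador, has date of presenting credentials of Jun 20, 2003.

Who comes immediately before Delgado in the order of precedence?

Novak

By class of mission: Abara and Ruiz (Ambassador); then Szabo and Novak (High Commissioner); then Delgado (Minister Plenipotentiary); then Romero (Minister Resident).
Abara and Ruiz both have date of presenting credentials Jun 20, 2003, so the next rule applies.
Among Abara and Ruiz, by years accredited (higher first): Abara (17 years) before Ruiz (8 years).
Szabo and Novak both have date of presenting credentials Apr 6, 2004, so the next rule applies.
Among Szabo and Novak, by years accredited (lower first) (reversed rule for this group): Szabo (23 years) before Novak (28 years).
Order: Abara, Ruiz, Szabo, Novak, Delgado, Romero.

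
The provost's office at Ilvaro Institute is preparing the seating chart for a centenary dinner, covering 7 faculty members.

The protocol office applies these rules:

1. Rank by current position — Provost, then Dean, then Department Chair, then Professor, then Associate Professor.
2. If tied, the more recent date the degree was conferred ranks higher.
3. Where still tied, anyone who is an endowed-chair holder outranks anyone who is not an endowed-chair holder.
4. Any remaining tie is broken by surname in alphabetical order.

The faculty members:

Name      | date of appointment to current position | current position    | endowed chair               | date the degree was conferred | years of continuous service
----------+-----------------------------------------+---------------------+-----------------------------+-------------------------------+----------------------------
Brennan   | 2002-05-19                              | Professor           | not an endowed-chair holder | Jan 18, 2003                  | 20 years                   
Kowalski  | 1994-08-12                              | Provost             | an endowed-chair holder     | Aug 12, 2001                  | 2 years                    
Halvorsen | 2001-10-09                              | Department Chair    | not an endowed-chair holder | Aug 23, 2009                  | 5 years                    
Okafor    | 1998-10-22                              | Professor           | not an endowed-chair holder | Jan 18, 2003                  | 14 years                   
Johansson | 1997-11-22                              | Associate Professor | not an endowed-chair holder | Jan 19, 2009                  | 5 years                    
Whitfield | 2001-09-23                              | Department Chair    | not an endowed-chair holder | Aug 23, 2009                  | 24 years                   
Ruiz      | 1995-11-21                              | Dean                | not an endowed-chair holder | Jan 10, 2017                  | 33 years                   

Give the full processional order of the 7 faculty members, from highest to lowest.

By current position: Kowalski (Provost); then Ruiz (Dean); then Halvorsen and Whitfield (Department Chair); then Brennan and Okafor (Professor); then Johansson (Associate Professor).
Halvorsen and Whitfield both have date the degree was conferred Aug 23, 2009, so the next rule applies.
Halvorsen and Whitfield are each not an endowed-chair holder, so the next rule applies.
Among Halvorsen and Whitfield, alphabetically by surname: Halvorsen before Whitfield.
Brennan and Okafor both have date the degree was conferred Jan 18, 2003, so the next rule applies.
Brennan and Okafor are each not an endowed-chair holder, so the next rule applies.
Among Brennan and Okafor, alphabetically by surname: Brennan before Okafor.
Full order: Kowalski, Ruiz, Halvorsen, Whitfield, Brennan, Okafor, Johansson.

Kowalski, Ruiz, Halvorsen, Whitfield, Brennan, Okafor, Johansson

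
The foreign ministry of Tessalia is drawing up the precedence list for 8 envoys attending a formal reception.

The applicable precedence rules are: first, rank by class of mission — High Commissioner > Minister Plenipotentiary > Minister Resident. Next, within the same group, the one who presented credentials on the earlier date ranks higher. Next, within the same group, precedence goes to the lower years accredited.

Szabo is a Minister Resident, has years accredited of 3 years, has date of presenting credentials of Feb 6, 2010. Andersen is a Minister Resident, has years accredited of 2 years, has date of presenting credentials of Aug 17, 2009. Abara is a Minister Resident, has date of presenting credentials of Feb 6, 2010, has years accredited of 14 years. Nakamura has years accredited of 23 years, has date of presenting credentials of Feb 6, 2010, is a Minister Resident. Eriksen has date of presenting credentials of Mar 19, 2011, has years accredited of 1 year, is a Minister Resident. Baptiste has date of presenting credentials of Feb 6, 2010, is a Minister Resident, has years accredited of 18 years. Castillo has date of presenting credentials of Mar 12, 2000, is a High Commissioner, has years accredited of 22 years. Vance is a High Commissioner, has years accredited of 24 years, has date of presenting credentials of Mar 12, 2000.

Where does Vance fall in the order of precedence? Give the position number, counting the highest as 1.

By class of mission: Castillo and Vance (High Commissioner); then Andersen, Szabo, Abara, Baptiste, Nakamura and Eriksen (Minister Resident).
Castillo and Vance both have date of presenting credentials Mar 12, 2000, so the next rule applies.
Among Castillo and Vance, by years accredited (lower first): Castillo (22 years) before Vance (24 years).
Among Andersen, Szabo, Abara, Baptiste, Nakamura and Eriksen, by date of presenting credentials (earlier first): Andersen (Aug 17, 2009) before Szabo, Abara, Baptiste and Nakamura (Feb 6, 2010) before Eriksen (Mar 19, 2011).
Among Szabo, Abara, Baptiste and Nakamura, by years accredited (lower first): Szabo (3 years) before Abara (14 years) before Baptiste (18 years) before Nakamura (23 years).
Order: Castillo, Vance, Andersen, Szabo, Abara, Baptiste, Nakamura, Eriksen. So position 2.

2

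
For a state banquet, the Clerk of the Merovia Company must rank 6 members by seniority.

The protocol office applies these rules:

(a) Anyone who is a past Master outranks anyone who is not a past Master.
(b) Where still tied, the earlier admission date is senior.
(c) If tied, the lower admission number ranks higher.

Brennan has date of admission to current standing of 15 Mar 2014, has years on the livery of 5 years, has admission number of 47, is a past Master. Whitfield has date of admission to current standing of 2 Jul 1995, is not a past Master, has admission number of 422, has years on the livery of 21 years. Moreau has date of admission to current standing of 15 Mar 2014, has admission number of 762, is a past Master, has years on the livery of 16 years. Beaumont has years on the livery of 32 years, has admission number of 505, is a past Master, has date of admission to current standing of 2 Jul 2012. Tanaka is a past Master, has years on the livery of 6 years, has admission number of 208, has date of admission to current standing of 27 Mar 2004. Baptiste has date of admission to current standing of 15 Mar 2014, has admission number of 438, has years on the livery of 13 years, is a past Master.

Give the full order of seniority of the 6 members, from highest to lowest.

Tanaka, Beaumont, Brennan, Baptiste, Moreau, Whitfield

By the first rule: Tanaka, Beaumont, Brennan, Baptiste and Moreau (each a past Master); then Whitfield (not a past Master).
Among Tanaka, Beaumont, Brennan, Baptiste and Moreau, by date of admission to current standing (earlier first): Tanaka (27 Mar 2004) before Beaumont (2 Jul 2012) before Brennan, Baptiste and Moreau (15 Mar 2014).
Among Brennan, Baptiste and Moreau, by admission number (lower first): Brennan (47) before Baptiste (438) before Moreau (762).
Full order: Tanaka, Beaumont, Brennan, Baptiste, Moreau, Whitfield.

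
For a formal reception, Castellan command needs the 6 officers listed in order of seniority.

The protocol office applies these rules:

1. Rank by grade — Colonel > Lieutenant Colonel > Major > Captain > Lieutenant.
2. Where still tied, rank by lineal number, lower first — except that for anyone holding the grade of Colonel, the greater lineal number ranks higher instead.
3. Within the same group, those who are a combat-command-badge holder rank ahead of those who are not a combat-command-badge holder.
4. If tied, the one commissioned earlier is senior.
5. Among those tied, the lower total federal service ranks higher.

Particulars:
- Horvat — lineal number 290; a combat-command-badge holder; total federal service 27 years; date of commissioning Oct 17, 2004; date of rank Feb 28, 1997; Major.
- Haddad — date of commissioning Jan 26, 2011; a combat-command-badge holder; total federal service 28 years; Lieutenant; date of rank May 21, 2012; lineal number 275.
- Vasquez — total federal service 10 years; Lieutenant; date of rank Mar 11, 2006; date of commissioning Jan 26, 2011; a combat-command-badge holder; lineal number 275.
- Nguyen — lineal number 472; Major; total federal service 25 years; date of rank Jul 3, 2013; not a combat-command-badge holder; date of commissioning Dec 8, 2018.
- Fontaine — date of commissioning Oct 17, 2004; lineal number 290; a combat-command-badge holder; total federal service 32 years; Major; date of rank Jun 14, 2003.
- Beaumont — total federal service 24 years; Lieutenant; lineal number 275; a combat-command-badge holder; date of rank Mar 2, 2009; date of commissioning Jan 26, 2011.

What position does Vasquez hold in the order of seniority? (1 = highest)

By grade: Horvat, Fontaine and Nguyen (Major); then Vasquez, Beaumont and Haddad (Lieutenant).
Among Horvat, Fontaine and Nguyen, by lineal number (lower first): Horvat and Fontaine (290) before Nguyen (472).
Horvat and Fontaine are each a combat-command-badge holder, so the next rule applies.
Horvat and Fontaine both have date of commissioning Oct 17, 2004, so the next rule applies.
Among Horvat and Fontaine, by total federal service (lower first): Horvat (27 years) before Fontaine (32 years).
Vasquez, Beaumont and Haddad all have lineal number 275, so the next rule applies.
Vasquez, Beaumont and Haddad are each a combat-command-badge holder, so the next rule applies.
Vasquez, Beaumont and Haddad all have date of commissioning Jan 26, 2011, so the next rule applies.
Among Vasquez, Beaumont and Haddad, by total federal service (lower first): Vasquez (10 years) before Beaumont (24 years) before Haddad (28 years).
Order: Horvat, Fontaine, Nguyen, Vasquez, Beaumont, Haddad. So position 4.

4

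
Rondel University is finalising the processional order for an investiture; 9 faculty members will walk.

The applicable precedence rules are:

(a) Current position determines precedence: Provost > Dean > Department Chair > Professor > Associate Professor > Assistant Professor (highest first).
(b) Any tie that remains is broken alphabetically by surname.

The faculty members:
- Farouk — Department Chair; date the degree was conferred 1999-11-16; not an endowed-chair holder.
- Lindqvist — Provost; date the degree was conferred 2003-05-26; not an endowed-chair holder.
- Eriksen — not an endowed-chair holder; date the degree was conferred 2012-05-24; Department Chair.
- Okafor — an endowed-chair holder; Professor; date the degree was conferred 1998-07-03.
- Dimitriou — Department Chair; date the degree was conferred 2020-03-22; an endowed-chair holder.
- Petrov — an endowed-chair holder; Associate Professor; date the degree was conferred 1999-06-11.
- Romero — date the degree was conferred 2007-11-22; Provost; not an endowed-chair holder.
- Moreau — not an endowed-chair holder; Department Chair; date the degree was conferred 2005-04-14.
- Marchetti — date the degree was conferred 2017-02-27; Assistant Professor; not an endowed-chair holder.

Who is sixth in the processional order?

Moreau

By current position: Lindqvist and Romero (Provost); then Dimitriou, Eriksen, Farouk and Moreau (Department Chair); then Okafor (Professor); then Petrov (Associate Professor); then Marchetti (Assistant Professor).
Among Lindqvist and Romero, alphabetically by surname: Lindqvist before Romero.
Among Dimitriou, Eriksen, Farouk and Moreau, alphabetically by surname: Dimitriou before Eriksen before Farouk before Moreau.
Order: Lindqvist, Romero, Dimitriou, Eriksen, Farouk, Moreau, Okafor, Petrov, Marchetti.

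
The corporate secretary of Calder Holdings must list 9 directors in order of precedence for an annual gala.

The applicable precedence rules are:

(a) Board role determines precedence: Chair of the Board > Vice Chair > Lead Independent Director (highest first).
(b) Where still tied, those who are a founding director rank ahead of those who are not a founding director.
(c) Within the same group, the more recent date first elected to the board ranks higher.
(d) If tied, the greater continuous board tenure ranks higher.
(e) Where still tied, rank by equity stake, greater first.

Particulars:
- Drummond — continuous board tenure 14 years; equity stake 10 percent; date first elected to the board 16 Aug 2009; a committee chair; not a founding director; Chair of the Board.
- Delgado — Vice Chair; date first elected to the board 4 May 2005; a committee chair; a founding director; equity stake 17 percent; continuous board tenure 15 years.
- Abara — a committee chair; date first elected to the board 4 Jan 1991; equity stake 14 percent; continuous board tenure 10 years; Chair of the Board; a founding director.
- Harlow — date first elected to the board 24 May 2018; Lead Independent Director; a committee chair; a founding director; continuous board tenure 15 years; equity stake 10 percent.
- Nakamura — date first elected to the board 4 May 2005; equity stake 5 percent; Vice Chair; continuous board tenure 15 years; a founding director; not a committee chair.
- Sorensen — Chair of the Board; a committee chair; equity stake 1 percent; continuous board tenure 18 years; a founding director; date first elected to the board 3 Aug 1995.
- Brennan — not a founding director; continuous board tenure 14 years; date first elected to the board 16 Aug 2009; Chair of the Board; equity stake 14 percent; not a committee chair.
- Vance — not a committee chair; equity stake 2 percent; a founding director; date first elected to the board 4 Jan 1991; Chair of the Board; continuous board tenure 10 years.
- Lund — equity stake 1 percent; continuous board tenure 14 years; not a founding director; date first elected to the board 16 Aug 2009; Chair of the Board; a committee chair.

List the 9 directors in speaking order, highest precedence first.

By board role: Sorensen, Abara, Vance, Brennan, Drummond and Lund (Chair of the Board); then Delgado and Nakamura (Vice Chair); then Harlow (Lead Independent Director).
Among Sorensen, Abara, Vance, Brennan, Drummond and Lund, a founding director before not a founding director: Sorensen, Abara and Vance (a founding director) before Brennan, Drummond and Lund (not a founding director).
Among Sorensen, Abara and Vance, by date first elected to the board (later first): Sorensen (3 Aug 1995) before Abara and Vance (4 Jan 1991).
Abara and Vance both have continuous board tenure 10 years, so the next rule applies.
Among Abara and Vance, by equity stake (higher first): Abara (14 percent) before Vance (2 percent).
Brennan, Drummond and Lund all have date first elected to the board 16 Aug 2009, so the next rule applies.
Brennan, Drummond and Lund all have continuous board tenure 14 years, so the next rule applies.
Among Brennan, Drummond and Lund, by equity stake (higher first): Brennan (14 percent) before Drummond (10 percent) before Lund (1 percent).
Delgado and Nakamura are each a founding director, so the next rule applies.
Delgado and Nakamura both have date first elected to the board 4 May 2005, so the next rule applies.
Delgado and Nakamura both have continuous board tenure 15 years, so the next rule applies.
Among Delgado and Nakamura, by equity stake (higher first): Delgado (17 percent) before Nakamura (5 percent).
Full order: Sorensen, Abara, Vance, Brennan, Drummond, Lund, Delgado, Nakamura, Harlow.

Sorensen, Abara, Vance, Brennan, Drummond, Lund, Delgado, Nakamura, Harlow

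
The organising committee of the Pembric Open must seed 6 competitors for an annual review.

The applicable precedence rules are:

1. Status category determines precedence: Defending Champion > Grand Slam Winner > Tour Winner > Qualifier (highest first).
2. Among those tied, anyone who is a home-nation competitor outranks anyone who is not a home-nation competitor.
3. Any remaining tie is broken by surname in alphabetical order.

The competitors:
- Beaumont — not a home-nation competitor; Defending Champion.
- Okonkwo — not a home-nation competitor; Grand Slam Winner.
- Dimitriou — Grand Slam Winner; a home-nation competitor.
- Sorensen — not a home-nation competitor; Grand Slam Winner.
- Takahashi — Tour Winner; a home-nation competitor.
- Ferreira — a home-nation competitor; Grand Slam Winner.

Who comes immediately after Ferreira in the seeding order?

Okonkwo

By status category: Beaumont (Defending Champion); then Dimitriou, Ferreira, Okonkwo and Sorensen (Grand Slam Winner); then Takahashi (Tour Winner).
Among Dimitriou, Ferreira, Okonkwo and Sorensen, a home-nation competitor before not a home-nation competitor: Dimitriou and Ferreira (a home-nation competitor) before Okonkwo and Sorensen (not a home-nation competitor).
Among Dimitriou and Ferreira, alphabetically by surname: Dimitriou before Ferreira.
Among Okonkwo and Sorensen, alphabetically by surname: Okonkwo before Sorensen.
Order: Beaumont, Dimitriou, Ferreira, Okonkwo, Sorensen, Takahashi.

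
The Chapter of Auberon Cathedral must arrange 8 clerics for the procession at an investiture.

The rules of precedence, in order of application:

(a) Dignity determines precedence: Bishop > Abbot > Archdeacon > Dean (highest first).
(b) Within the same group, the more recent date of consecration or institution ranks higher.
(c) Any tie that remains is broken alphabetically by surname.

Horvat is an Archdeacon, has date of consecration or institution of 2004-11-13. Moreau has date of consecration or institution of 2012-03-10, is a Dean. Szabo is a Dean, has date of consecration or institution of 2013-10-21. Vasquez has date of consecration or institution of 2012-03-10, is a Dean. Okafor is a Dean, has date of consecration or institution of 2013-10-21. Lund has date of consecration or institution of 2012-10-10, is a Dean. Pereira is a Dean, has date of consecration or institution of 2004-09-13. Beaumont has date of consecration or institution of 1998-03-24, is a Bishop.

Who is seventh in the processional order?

By dignity: Beaumont (Bishop); then Horvat (Archdeacon); then Okafor, Szabo, Lund, Moreau, Vasquez and Pereira (Dean).
Among Okafor, Szabo, Lund, Moreau, Vasquez and Pereira, by date of consecration or institution (later first): Okafor and Szabo (2013-10-21) before Lund (2012-10-10) before Moreau and Vasquez (2012-03-10) before Pereira (2004-09-13).
Among Okafor and Szabo, alphabetically by surname: Okafor before Szabo.
Among Moreau and Vasquez, alphabetically by surname: Moreau before Vasquez.
Order: Beaumont, Horvat, Okafor, Szabo, Lund, Moreau, Vasquez, Pereira.

Vasquez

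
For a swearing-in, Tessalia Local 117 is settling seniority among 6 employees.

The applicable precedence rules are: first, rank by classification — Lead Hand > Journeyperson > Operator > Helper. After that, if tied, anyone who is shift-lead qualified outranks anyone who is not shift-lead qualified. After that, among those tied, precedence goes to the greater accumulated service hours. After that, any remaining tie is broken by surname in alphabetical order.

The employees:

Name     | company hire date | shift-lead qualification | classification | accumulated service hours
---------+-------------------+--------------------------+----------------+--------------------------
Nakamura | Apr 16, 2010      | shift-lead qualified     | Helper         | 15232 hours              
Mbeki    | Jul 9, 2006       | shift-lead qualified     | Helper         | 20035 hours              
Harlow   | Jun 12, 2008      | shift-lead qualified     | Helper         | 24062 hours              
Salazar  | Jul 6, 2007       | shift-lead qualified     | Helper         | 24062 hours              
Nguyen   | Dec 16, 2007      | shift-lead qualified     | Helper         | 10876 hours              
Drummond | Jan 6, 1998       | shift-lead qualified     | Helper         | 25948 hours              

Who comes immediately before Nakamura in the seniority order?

By classification: Drummond, Harlow, Salazar, Mbeki, Nakamura and Nguyen (Helper).
Drummond, Harlow, Salazar, Mbeki, Nakamura and Nguyen are each shift-lead qualified, so the next rule applies.
Among Drummond, Harlow, Salazar, Mbeki, Nakamura and Nguyen, by accumulated service hours (higher first): Drummond (25948 hours) before Harlow and Salazar (24062 hours) before Mbeki (20035 hours) before Nakamura (15232 hours) before Nguyen (10876 hours).
Among Harlow and Salazar, alphabetically by surname: Harlow before Salazar.
Order: Drummond, Harlow, Salazar, Mbeki, Nakamura, Nguyen.

Mbeki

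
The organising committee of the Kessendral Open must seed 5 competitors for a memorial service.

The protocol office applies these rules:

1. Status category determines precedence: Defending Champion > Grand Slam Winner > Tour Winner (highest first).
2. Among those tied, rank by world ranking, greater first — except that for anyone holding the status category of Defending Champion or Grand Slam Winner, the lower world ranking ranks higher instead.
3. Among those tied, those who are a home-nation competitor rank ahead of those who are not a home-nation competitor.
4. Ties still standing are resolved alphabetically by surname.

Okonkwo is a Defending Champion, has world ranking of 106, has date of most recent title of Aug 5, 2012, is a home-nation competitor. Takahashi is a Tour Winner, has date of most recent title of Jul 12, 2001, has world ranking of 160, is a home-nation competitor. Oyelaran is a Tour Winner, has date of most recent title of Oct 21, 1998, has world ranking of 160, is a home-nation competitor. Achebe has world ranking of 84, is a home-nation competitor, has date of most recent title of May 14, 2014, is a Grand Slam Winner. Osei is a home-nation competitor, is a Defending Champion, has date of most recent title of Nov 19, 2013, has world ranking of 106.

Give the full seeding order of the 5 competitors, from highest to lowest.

By status category: Okonkwo and Osei (Defending Champion); then Achebe (Grand Slam Winner); then Oyelaran and Takahashi (Tour Winner).
Okonkwo and Osei both have world ranking 106, so the next rule applies.
Okonkwo and Osei are each a home-nation competitor, so the next rule applies.
Among Okonkwo and Osei, alphabetically by surname: Okonkwo before Osei.
Oyelaran and Takahashi both have world ranking 160, so the next rule applies.
Oyelaran and Takahashi are each a home-nation competitor, so the next rule applies.
Among Oyelaran and Takahashi, alphabetically by surname: Oyelaran before Takahashi.
Full order: Okonkwo, Osei, Achebe, Oyelaran, Takahashi.

Okonkwo, Osei, Achebe, Oyelaran, Takahashi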